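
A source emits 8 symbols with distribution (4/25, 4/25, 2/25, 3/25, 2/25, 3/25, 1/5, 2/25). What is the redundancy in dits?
0.0244 dits

Redundancy measures how far a source is from maximum entropy:
R = H_max - H(X)

Maximum entropy for 8 symbols: H_max = log_10(8) = 0.9031 dits
Actual entropy: H(X) = 0.8787 dits
Redundancy: R = 0.9031 - 0.8787 = 0.0244 dits

This redundancy represents potential for compression: the source could be compressed by 0.0244 dits per symbol.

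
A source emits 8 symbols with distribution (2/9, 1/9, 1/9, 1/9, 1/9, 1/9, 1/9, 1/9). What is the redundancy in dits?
0.0157 dits

Redundancy measures how far a source is from maximum entropy:
R = H_max - H(X)

Maximum entropy for 8 symbols: H_max = log_10(8) = 0.9031 dits
Actual entropy: H(X) = 0.8873 dits
Redundancy: R = 0.9031 - 0.8873 = 0.0157 dits

This redundancy represents potential for compression: the source could be compressed by 0.0157 dits per symbol.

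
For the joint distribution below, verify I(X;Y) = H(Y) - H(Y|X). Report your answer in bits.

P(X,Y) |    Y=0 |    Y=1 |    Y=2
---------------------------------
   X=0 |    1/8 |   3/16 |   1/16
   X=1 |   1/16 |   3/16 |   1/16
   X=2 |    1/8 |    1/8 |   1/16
I(X;Y) = 0.0260 bits

Mutual information has multiple equivalent forms:
- I(X;Y) = H(X) - H(X|Y)
- I(X;Y) = H(Y) - H(Y|X)
- I(X;Y) = H(X) + H(Y) - H(X,Y)

Computing all quantities:
H(X) = 1.5794, H(Y) = 1.4772, H(X,Y) = 3.0306
H(X|Y) = 1.5534, H(Y|X) = 1.4512

Verification:
H(X) - H(X|Y) = 1.5794 - 1.5534 = 0.0260
H(Y) - H(Y|X) = 1.4772 - 1.4512 = 0.0260
H(X) + H(Y) - H(X,Y) = 1.5794 + 1.4772 - 3.0306 = 0.0260

All forms give I(X;Y) = 0.0260 bits. ✓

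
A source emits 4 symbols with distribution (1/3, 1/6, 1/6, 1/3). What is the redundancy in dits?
0.0246 dits

Redundancy measures how far a source is from maximum entropy:
R = H_max - H(X)

Maximum entropy for 4 symbols: H_max = log_10(4) = 0.6021 dits
Actual entropy: H(X) = 0.5775 dits
Redundancy: R = 0.6021 - 0.5775 = 0.0246 dits

This redundancy represents potential for compression: the source could be compressed by 0.0246 dits per symbol.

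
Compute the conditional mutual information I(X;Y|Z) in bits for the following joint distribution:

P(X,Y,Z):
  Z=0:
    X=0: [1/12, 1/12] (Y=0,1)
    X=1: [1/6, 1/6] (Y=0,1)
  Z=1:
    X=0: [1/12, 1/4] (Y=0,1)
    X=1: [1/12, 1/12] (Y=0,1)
0.0221 bits

Conditional mutual information: I(X;Y|Z) = H(X|Z) + H(Y|Z) - H(X,Y|Z)

H(Z) = 1.0000
H(X,Z) = 1.9183 → H(X|Z) = 0.9183
H(Y,Z) = 1.9591 → H(Y|Z) = 0.9591
H(X,Y,Z) = 2.8554 → H(X,Y|Z) = 1.8554

I(X;Y|Z) = 0.9183 + 0.9591 - 1.8554 = 0.0221 bits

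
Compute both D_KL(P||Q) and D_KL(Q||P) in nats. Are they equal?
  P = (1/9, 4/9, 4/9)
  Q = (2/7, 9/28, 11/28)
D_KL(P||Q) = 0.0939, D_KL(Q||P) = 0.1172

KL divergence is not symmetric: D_KL(P||Q) ≠ D_KL(Q||P) in general.

D_KL(P||Q) = 0.0939 nats
D_KL(Q||P) = 0.1172 nats

No, they are not equal!

This asymmetry is why KL divergence is not a true distance metric.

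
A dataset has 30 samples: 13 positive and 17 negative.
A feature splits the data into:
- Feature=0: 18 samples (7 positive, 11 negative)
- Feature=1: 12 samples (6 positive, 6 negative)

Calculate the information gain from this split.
0.0087 bits

Information Gain = H(Y) - H(Y|Feature)

Before split:
P(positive) = 13/30 = 0.4333
H(Y) = 0.9871 bits

After split:
Feature=0: H = 0.9641 bits (weight = 18/30)
Feature=1: H = 1.0000 bits (weight = 12/30)
H(Y|Feature) = (18/30)×0.9641 + (12/30)×1.0000 = 0.9784 bits

Information Gain = 0.9871 - 0.9784 = 0.0087 bits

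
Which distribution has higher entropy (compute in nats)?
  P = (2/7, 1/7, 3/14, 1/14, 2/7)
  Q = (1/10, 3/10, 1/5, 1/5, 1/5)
Q

Computing entropies in nats:
H(P) = 1.5125
H(Q) = 1.5571

Distribution Q has higher entropy.

Intuition: The distribution closer to uniform (more spread out) has higher entropy.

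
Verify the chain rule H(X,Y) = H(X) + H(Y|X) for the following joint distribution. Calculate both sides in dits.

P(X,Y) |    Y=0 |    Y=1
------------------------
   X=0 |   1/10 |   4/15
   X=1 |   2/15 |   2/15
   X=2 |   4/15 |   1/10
H(X,Y) = 0.7395, H(X) = 0.4726, H(Y|X) = 0.2669 (all in dits)

Chain rule: H(X,Y) = H(X) + H(Y|X)

Left side — joint entropy directly:
H(X,Y) = -Σ p(x,y) log p(x,y) = 0.7395 dits

Right side — compute H(Y|X) from the conditional distributions:
P(X) = (11/30, 4/15, 11/30), so H(X) = 0.4726 dits
H(Y|X) = Σ_x P(X=x) · H(Y|X=x):
  P(Y|X=0) = (3/11, 8/11), H(Y|X=0) = 0.2545, weight P(X=0) = 11/30
  P(Y|X=1) = (1/2, 1/2), H(Y|X=1) = 0.3010, weight P(X=1) = 4/15
  P(Y|X=2) = (8/11, 3/11), H(Y|X=2) = 0.2545, weight P(X=2) = 11/30
H(Y|X) = 0.2669 dits

H(X) + H(Y|X) = 0.4726 + 0.2669 = 0.7395 dits

Both sides equal 0.7395 dits. ✓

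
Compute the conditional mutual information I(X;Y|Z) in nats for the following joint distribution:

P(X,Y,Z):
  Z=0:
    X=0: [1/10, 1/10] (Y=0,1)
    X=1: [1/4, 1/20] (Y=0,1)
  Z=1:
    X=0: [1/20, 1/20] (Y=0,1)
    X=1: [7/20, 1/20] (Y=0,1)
0.0618 nats

Conditional mutual information: I(X;Y|Z) = H(X|Z) + H(Y|Z) - H(X,Y|Z)

H(Z) = 0.6931
H(X,Z) = 1.2799 → H(X|Z) = 0.5867
H(Y,Z) = 1.2488 → H(Y|Z) = 0.5556
H(X,Y,Z) = 1.7737 → H(X,Y|Z) = 1.0805

I(X;Y|Z) = 0.5867 + 0.5556 - 1.0805 = 0.0618 nats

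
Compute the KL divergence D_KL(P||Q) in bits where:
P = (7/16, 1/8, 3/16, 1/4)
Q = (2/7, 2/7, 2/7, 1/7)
0.2078 bits

KL divergence: D_KL(P||Q) = Σ p(x) log(p(x)/q(x))

Computing term by term:
  x=0: 7/16 × log_2[(7/16)/(2/7)] = 7/16 × 0.6147 = 0.2689
  x=1: 1/8 × log_2[(1/8)/(2/7)] = 1/8 × -1.1926 = -0.1491
  x=2: 3/16 × log_2[(3/16)/(2/7)] = 3/16 × -0.6077 = -0.1139
  x=3: 1/4 × log_2[(1/4)/(1/7)] = 1/4 × 0.8074 = 0.2018

D_KL(P||Q) = 0.2078 bits

Note: KL divergence is always non-negative and equals 0 iff P = Q.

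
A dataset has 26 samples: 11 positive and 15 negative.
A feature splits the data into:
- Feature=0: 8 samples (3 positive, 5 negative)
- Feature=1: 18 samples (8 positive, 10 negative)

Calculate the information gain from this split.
0.0031 bits

Information Gain = H(Y) - H(Y|Feature)

Before split:
P(positive) = 11/26 = 0.4231
H(Y) = 0.9829 bits

After split:
Feature=0: H = 0.9544 bits (weight = 8/26)
Feature=1: H = 0.9911 bits (weight = 18/26)
H(Y|Feature) = (8/26)×0.9544 + (18/26)×0.9911 = 0.9798 bits

Information Gain = 0.9829 - 0.9798 = 0.0031 bits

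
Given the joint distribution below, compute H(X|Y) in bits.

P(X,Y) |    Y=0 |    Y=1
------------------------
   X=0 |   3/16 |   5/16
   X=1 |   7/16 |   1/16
0.7946 bits

Using the chain rule: H(X|Y) = H(X,Y) - H(Y)

First, compute H(X,Y) = 1.7490 bits

Marginal P(Y) = (5/8, 3/8)
H(Y) = 0.9544 bits

H(X|Y) = H(X,Y) - H(Y) = 1.7490 - 0.9544 = 0.7946 bits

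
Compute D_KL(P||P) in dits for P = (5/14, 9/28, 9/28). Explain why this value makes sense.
0.0000 dits

KL divergence satisfies the Gibbs inequality: D_KL(P||Q) ≥ 0 for all distributions P, Q.

D_KL(P||Q) = Σ p(x) log(p(x)/q(x))
Each term is p(x) × log_10(p(x)/p(x)) = p(x) × log_10(1) = 0, so the sum is 0.
D_KL(P||Q) = 0.0000 dits

When P = Q, the KL divergence is exactly 0, as there is no 'divergence' between identical distributions.

This non-negativity is a fundamental property: relative entropy cannot be negative because it measures how different Q is from P.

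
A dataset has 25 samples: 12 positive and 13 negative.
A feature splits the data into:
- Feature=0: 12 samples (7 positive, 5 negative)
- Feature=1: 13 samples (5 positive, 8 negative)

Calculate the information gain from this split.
0.0287 bits

Information Gain = H(Y) - H(Y|Feature)

Before split:
P(positive) = 12/25 = 0.4800
H(Y) = 0.9988 bits

After split:
Feature=0: H = 0.9799 bits (weight = 12/25)
Feature=1: H = 0.9612 bits (weight = 13/25)
H(Y|Feature) = (12/25)×0.9799 + (13/25)×0.9612 = 0.9702 bits

Information Gain = 0.9988 - 0.9702 = 0.0287 bits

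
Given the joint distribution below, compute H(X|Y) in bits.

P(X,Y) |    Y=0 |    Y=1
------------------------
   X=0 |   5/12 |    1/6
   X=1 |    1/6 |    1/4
0.9080 bits

Using the chain rule: H(X|Y) = H(X,Y) - H(Y)

First, compute H(X,Y) = 1.8879 bits

Marginal P(Y) = (7/12, 5/12)
H(Y) = 0.9799 bits

H(X|Y) = H(X,Y) - H(Y) = 1.8879 - 0.9799 = 0.9080 bits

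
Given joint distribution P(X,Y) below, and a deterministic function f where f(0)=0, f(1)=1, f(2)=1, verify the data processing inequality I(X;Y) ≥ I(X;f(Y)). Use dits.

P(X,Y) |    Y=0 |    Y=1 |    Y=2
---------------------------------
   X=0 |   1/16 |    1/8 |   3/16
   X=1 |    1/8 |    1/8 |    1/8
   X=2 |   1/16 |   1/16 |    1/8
I(X;Y) = 0.0089, I(X;f(Y)) = 0.0061, inequality holds: 0.0089 ≥ 0.0061

Data Processing Inequality: For any Markov chain X → Y → Z, we have I(X;Y) ≥ I(X;Z).

Here Z = f(Y) is a deterministic function of Y, forming X → Y → Z.

Original I(X;Y) = 0.0089 dits

After applying f:
P(X,Z) where Z=f(Y):
- P(X,Z=0) = P(X,Y=0)
- P(X,Z=1) = P(X,Y=1) + P(X,Y=2)

I(X;Z) = I(X;f(Y)) = 0.0061 dits

Verification: 0.0089 ≥ 0.0061 ✓

Information cannot be created by processing; the function f can only lose information about X.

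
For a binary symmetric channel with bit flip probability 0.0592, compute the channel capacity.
0.6757 bits

For a binary symmetric channel (BSC) with error probability p:
Capacity C = 1 - H(p) bits per symbol

where H(p) = -p log₂(p) - (1-p) log₂(1-p) is the binary entropy function.

H(0.0592) = 0.3243 bits
C = 1 - 0.3243 = 0.6757 bits per symbol

This means we can reliably transmit up to 0.6757 bits of information per channel use.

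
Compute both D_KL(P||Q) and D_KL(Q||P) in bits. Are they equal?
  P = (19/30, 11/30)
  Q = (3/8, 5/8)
D_KL(P||Q) = 0.1967, D_KL(Q||P) = 0.1973

KL divergence is not symmetric: D_KL(P||Q) ≠ D_KL(Q||P) in general.

D_KL(P||Q) = 0.1967 bits
D_KL(Q||P) = 0.1973 bits

No, they are not equal!

This asymmetry is why KL divergence is not a true distance metric.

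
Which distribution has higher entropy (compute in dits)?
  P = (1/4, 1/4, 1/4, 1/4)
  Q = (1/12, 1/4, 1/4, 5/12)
P

Computing entropies in dits:
H(P) = 0.6021
H(Q) = 0.5494

Distribution P has higher entropy.

Intuition: The distribution closer to uniform (more spread out) has higher entropy.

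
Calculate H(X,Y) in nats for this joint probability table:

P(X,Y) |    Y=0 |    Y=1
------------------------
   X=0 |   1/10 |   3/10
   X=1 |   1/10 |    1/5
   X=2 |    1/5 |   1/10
1.6957 nats

Joint entropy is H(X,Y) = -Σ_{x,y} p(x,y) log p(x,y).

Summing over all non-zero entries:
H(X,Y) = -[1/10·log_e(1/10) + 3/10·log_e(3/10) + 1/10·log_e(1/10) + 1/5·log_e(1/5) + 1/5·log_e(1/5) + 1/10·log_e(1/10)]
H(X,Y) = 1.6957 nats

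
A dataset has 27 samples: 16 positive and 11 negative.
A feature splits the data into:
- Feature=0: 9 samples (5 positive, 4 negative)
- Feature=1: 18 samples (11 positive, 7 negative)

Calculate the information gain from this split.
0.0020 bits

Information Gain = H(Y) - H(Y|Feature)

Before split:
P(positive) = 16/27 = 0.5926
H(Y) = 0.9751 bits

After split:
Feature=0: H = 0.9911 bits (weight = 9/27)
Feature=1: H = 0.9641 bits (weight = 18/27)
H(Y|Feature) = (9/27)×0.9911 + (18/27)×0.9641 = 0.9731 bits

Information Gain = 0.9751 - 0.9731 = 0.0020 bits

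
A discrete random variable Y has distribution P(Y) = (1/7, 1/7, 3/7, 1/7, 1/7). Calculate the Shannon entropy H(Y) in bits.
2.1281 bits

Shannon entropy is H(X) = -Σ p(x) log p(x).

For P = (1/7, 1/7, 3/7, 1/7, 1/7):
H = -1/7 × log_2(1/7) -1/7 × log_2(1/7) -3/7 × log_2(3/7) -1/7 × log_2(1/7) -1/7 × log_2(1/7)
H = 2.1281 bits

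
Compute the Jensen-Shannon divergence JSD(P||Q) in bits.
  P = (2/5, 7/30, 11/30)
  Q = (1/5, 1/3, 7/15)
0.0352 bits

Jensen-Shannon divergence is:
JSD(P||Q) = 0.5 × D_KL(P||M) + 0.5 × D_KL(Q||M)
where M = 0.5 × (P + Q) is the mixture distribution.

M = 0.5 × (2/5, 7/30, 11/30) + 0.5 × (1/5, 1/3, 7/15) = (3/10, 0.283333, 5/12)

D_KL(P||M) = 0.0330 bits
D_KL(Q||M) = 0.0375 bits

JSD(P||Q) = 0.5 × 0.0330 + 0.5 × 0.0375 = 0.0352 bits

Unlike KL divergence, JSD is symmetric and bounded: 0 ≤ JSD ≤ log(2).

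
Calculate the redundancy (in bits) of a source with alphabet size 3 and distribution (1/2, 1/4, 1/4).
0.0850 bits

Redundancy measures how far a source is from maximum entropy:
R = H_max - H(X)

Maximum entropy for 3 symbols: H_max = log_2(3) = 1.5850 bits
Actual entropy: H(X) = 1.5000 bits
Redundancy: R = 1.5850 - 1.5000 = 0.0850 bits

This redundancy represents potential for compression: the source could be compressed by 0.0850 bits per symbol.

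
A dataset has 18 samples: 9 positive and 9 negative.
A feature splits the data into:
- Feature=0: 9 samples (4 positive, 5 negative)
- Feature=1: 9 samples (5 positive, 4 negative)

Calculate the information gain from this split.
0.0089 bits

Information Gain = H(Y) - H(Y|Feature)

Before split:
P(positive) = 9/18 = 0.5000
H(Y) = 1.0000 bits

After split:
Feature=0: H = 0.9911 bits (weight = 9/18)
Feature=1: H = 0.9911 bits (weight = 9/18)
H(Y|Feature) = (9/18)×0.9911 + (9/18)×0.9911 = 0.9911 bits

Information Gain = 1.0000 - 0.9911 = 0.0089 bits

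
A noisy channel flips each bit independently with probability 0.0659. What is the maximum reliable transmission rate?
0.6496 bits

For a binary symmetric channel (BSC) with error probability p:
Capacity C = 1 - H(p) bits per symbol

where H(p) = -p log₂(p) - (1-p) log₂(1-p) is the binary entropy function.

H(0.0659) = 0.3504 bits
C = 1 - 0.3504 = 0.6496 bits per symbol

This means we can reliably transmit up to 0.6496 bits of information per channel use.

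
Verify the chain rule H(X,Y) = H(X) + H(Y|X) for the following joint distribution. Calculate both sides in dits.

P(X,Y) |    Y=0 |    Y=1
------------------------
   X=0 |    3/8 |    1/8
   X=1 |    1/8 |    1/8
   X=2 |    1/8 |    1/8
H(X,Y) = 0.7242, H(X) = 0.4515, H(Y|X) = 0.2726 (all in dits)

Chain rule: H(X,Y) = H(X) + H(Y|X)

Left side — joint entropy directly:
H(X,Y) = -Σ p(x,y) log p(x,y) = 0.7242 dits

Right side — compute H(Y|X) from the conditional distributions:
P(X) = (1/2, 1/4, 1/4), so H(X) = 0.4515 dits
H(Y|X) = Σ_x P(X=x) · H(Y|X=x):
  P(Y|X=0) = (3/4, 1/4), H(Y|X=0) = 0.2442, weight P(X=0) = 1/2
  P(Y|X=1) = (1/2, 1/2), H(Y|X=1) = 0.3010, weight P(X=1) = 1/4
  P(Y|X=2) = (1/2, 1/2), H(Y|X=2) = 0.3010, weight P(X=2) = 1/4
H(Y|X) = 0.2726 dits

H(X) + H(Y|X) = 0.4515 + 0.2726 = 0.7242 dits

Both sides equal 0.7242 dits. ✓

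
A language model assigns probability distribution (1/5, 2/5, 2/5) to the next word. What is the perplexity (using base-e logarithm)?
2.8717

Perplexity is e^H (or exp(H) for natural log).

First, H = -Σ p log p = 1.0549 nats
Perplexity = e^1.0549 = 2.8717

Interpretation: The model's uncertainty is equivalent to choosing uniformly among 2.9 options.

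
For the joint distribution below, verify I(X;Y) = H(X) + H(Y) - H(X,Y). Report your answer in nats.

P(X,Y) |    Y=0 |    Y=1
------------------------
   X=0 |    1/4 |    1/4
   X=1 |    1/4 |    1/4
I(X;Y) = 0.0000 nats

Mutual information has multiple equivalent forms:
- I(X;Y) = H(X) - H(X|Y)
- I(X;Y) = H(Y) - H(Y|X)
- I(X;Y) = H(X) + H(Y) - H(X,Y)

Computing all quantities:
H(X) = 0.6931, H(Y) = 0.6931, H(X,Y) = 1.3863
H(X|Y) = 0.6931, H(Y|X) = 0.6931

Verification:
H(X) - H(X|Y) = 0.6931 - 0.6931 = 0.0000
H(Y) - H(Y|X) = 0.6931 - 0.6931 = 0.0000
H(X) + H(Y) - H(X,Y) = 0.6931 + 0.6931 - 1.3863 = 0.0000

All forms give I(X;Y) = 0.0000 nats. ✓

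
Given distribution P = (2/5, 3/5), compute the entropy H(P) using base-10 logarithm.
0.2923 dits

Shannon entropy is H(X) = -Σ p(x) log p(x).

For P = (2/5, 3/5):
H = -2/5 × log_10(2/5) -3/5 × log_10(3/5)
H = 0.2923 dits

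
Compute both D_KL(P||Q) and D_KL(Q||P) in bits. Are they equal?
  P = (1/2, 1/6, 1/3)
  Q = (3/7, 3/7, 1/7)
D_KL(P||Q) = 0.2916, D_KL(Q||P) = 0.3140

KL divergence is not symmetric: D_KL(P||Q) ≠ D_KL(Q||P) in general.

D_KL(P||Q) = 0.2916 bits
D_KL(Q||P) = 0.3140 bits

No, they are not equal!

This asymmetry is why KL divergence is not a true distance metric.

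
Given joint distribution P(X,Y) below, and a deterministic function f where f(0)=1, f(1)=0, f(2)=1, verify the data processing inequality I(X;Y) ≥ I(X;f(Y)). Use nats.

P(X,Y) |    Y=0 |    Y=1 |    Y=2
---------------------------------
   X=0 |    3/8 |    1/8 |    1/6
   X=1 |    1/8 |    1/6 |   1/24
I(X;Y) = 0.0519, I(X;f(Y)) = 0.0509, inequality holds: 0.0519 ≥ 0.0509

Data Processing Inequality: For any Markov chain X → Y → Z, we have I(X;Y) ≥ I(X;Z).

Here Z = f(Y) is a deterministic function of Y, forming X → Y → Z.

Original I(X;Y) = 0.0519 nats

After applying f:
P(X,Z) where Z=f(Y):
- P(X,Z=0) = P(X,Y=1)
- P(X,Z=1) = P(X,Y=0) + P(X,Y=2)

I(X;Z) = I(X;f(Y)) = 0.0509 nats

Verification: 0.0519 ≥ 0.0509 ✓

Information cannot be created by processing; the function f can only lose information about X.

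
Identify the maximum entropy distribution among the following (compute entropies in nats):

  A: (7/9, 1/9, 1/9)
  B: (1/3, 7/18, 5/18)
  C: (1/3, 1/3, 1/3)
C

For a discrete distribution over n outcomes, entropy is maximized by the uniform distribution.

Computing entropies:
H(A) = 0.6837 nats
H(B) = 1.0893 nats
H(C) = 1.0986 nats

The uniform distribution (where all probabilities equal 1/3) achieves the maximum entropy of log_e(3) = 1.0986 nats.

Distribution C has the highest entropy.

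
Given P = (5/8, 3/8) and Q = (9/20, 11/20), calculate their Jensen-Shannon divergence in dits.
0.0067 dits

Jensen-Shannon divergence is:
JSD(P||Q) = 0.5 × D_KL(P||M) + 0.5 × D_KL(Q||M)
where M = 0.5 × (P + Q) is the mixture distribution.

M = 0.5 × (5/8, 3/8) + 0.5 × (9/20, 11/20) = (0.5375, 0.4625)

D_KL(P||M) = 0.0068 dits
D_KL(Q||M) = 0.0067 dits

JSD(P||Q) = 0.5 × 0.0068 + 0.5 × 0.0067 = 0.0067 dits

Unlike KL divergence, JSD is symmetric and bounded: 0 ≤ JSD ≤ log(2).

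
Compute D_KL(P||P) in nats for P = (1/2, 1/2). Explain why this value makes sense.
0.0000 nats

KL divergence satisfies the Gibbs inequality: D_KL(P||Q) ≥ 0 for all distributions P, Q.

D_KL(P||Q) = Σ p(x) log(p(x)/q(x))
Each term is p(x) × log_e(p(x)/p(x)) = p(x) × log_e(1) = 0, so the sum is 0.
D_KL(P||Q) = 0.0000 nats

When P = Q, the KL divergence is exactly 0, as there is no 'divergence' between identical distributions.

This non-negativity is a fundamental property: relative entropy cannot be negative because it measures how different Q is from P.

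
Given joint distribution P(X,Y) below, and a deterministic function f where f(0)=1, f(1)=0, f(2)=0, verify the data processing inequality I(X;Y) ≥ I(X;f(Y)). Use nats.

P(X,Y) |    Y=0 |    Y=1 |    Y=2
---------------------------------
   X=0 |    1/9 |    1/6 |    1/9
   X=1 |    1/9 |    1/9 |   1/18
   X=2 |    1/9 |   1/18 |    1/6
I(X;Y) = 0.0488, I(X;f(Y)) = 0.0047, inequality holds: 0.0488 ≥ 0.0047

Data Processing Inequality: For any Markov chain X → Y → Z, we have I(X;Y) ≥ I(X;Z).

Here Z = f(Y) is a deterministic function of Y, forming X → Y → Z.

Original I(X;Y) = 0.0488 nats

After applying f:
P(X,Z) where Z=f(Y):
- P(X,Z=0) = P(X,Y=1) + P(X,Y=2)
- P(X,Z=1) = P(X,Y=0)

I(X;Z) = I(X;f(Y)) = 0.0047 nats

Verification: 0.0488 ≥ 0.0047 ✓

Information cannot be created by processing; the function f can only lose information about X.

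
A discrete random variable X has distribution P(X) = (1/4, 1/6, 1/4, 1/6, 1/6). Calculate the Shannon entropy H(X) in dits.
0.6901 dits

Shannon entropy is H(X) = -Σ p(x) log p(x).

For P = (1/4, 1/6, 1/4, 1/6, 1/6):
H = -1/4 × log_10(1/4) -1/6 × log_10(1/6) -1/4 × log_10(1/4) -1/6 × log_10(1/6) -1/6 × log_10(1/6)
H = 0.6901 dits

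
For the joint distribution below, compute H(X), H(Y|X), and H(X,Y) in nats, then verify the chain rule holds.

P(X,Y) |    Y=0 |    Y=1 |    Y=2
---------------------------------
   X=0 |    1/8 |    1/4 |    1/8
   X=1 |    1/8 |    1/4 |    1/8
H(X,Y) = 1.7329, H(X) = 0.6931, H(Y|X) = 1.0397 (all in nats)

Chain rule: H(X,Y) = H(X) + H(Y|X)

Left side — joint entropy directly:
H(X,Y) = -Σ p(x,y) log p(x,y) = 1.7329 nats

Right side — compute H(Y|X) from the conditional distributions:
P(X) = (1/2, 1/2), so H(X) = 0.6931 nats
H(Y|X) = Σ_x P(X=x) · H(Y|X=x):
  P(Y|X=0) = (1/4, 1/2, 1/4), H(Y|X=0) = 1.0397, weight P(X=0) = 1/2
  P(Y|X=1) = (1/4, 1/2, 1/4), H(Y|X=1) = 1.0397, weight P(X=1) = 1/2
H(Y|X) = 1.0397 nats

H(X) + H(Y|X) = 0.6931 + 1.0397 = 1.7329 nats

Both sides equal 1.7329 nats. ✓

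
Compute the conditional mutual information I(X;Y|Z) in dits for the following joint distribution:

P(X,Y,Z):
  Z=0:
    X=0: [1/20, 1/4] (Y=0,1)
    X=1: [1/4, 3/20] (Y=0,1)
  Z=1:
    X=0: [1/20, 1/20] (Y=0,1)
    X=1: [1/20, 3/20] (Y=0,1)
0.0380 dits

Conditional mutual information: I(X;Y|Z) = H(X|Z) + H(Y|Z) - H(X,Y|Z)

H(Z) = 0.2653
H(X,Z) = 0.5558 → H(X|Z) = 0.2905
H(Y,Z) = 0.5558 → H(Y|Z) = 0.2905
H(X,Y,Z) = 0.8084 → H(X,Y|Z) = 0.5431

I(X;Y|Z) = 0.2905 + 0.2905 - 0.5431 = 0.0380 dits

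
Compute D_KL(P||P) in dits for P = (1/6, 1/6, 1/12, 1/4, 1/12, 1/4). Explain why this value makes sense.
0.0000 dits

KL divergence satisfies the Gibbs inequality: D_KL(P||Q) ≥ 0 for all distributions P, Q.

D_KL(P||Q) = Σ p(x) log(p(x)/q(x))
Each term is p(x) × log_10(p(x)/p(x)) = p(x) × log_10(1) = 0, so the sum is 0.
D_KL(P||Q) = 0.0000 dits

When P = Q, the KL divergence is exactly 0, as there is no 'divergence' between identical distributions.

This non-negativity is a fundamental property: relative entropy cannot be negative because it measures how different Q is from P.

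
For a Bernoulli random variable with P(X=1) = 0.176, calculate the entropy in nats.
0.4653 nats

The binary entropy function is:
H(p) = -p log(p) - (1-p) log(1-p)

H(0.176) = -0.176 × log_e(0.176) - 0.824 × log_e(0.824)
H(0.176) = 0.4653 nats

Note: Binary entropy is maximized at p=0.5 (H=1 bit) and minimized at p=0 or p=1 (H=0).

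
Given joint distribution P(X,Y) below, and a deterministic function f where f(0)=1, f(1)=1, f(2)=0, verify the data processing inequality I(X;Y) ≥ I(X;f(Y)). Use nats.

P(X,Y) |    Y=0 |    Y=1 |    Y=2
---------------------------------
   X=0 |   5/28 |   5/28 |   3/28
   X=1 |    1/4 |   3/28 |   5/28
I(X;Y) = 0.0215, I(X;f(Y)) = 0.0065, inequality holds: 0.0215 ≥ 0.0065

Data Processing Inequality: For any Markov chain X → Y → Z, we have I(X;Y) ≥ I(X;Z).

Here Z = f(Y) is a deterministic function of Y, forming X → Y → Z.

Original I(X;Y) = 0.0215 nats

After applying f:
P(X,Z) where Z=f(Y):
- P(X,Z=0) = P(X,Y=2)
- P(X,Z=1) = P(X,Y=0) + P(X,Y=1)

I(X;Z) = I(X;f(Y)) = 0.0065 nats

Verification: 0.0215 ≥ 0.0065 ✓

Information cannot be created by processing; the function f can only lose information about X.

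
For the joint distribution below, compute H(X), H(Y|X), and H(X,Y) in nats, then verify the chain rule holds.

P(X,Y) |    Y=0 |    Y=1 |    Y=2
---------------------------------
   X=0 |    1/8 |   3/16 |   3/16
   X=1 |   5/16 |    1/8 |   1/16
H(X,Y) = 1.6844, H(X) = 0.6931, H(Y|X) = 0.9912 (all in nats)

Chain rule: H(X,Y) = H(X) + H(Y|X)

Left side — joint entropy directly:
H(X,Y) = -Σ p(x,y) log p(x,y) = 1.6844 nats

Right side — compute H(Y|X) from the conditional distributions:
P(X) = (1/2, 1/2), so H(X) = 0.6931 nats
H(Y|X) = Σ_x P(X=x) · H(Y|X=x):
  P(Y|X=0) = (1/4, 3/8, 3/8), H(Y|X=0) = 1.0822, weight P(X=0) = 1/2
  P(Y|X=1) = (5/8, 1/4, 1/8), H(Y|X=1) = 0.9003, weight P(X=1) = 1/2
H(Y|X) = 0.9912 nats

H(X) + H(Y|X) = 0.6931 + 0.9912 = 1.6844 nats

Both sides equal 1.6844 nats. ✓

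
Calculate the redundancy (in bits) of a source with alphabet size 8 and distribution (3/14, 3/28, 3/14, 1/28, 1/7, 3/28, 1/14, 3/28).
0.1671 bits

Redundancy measures how far a source is from maximum entropy:
R = H_max - H(X)

Maximum entropy for 8 symbols: H_max = log_2(8) = 3.0000 bits
Actual entropy: H(X) = 2.8329 bits
Redundancy: R = 3.0000 - 2.8329 = 0.1671 bits

This redundancy represents potential for compression: the source could be compressed by 0.1671 bits per symbol.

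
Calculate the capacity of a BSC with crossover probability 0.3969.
0.0309 bits

For a binary symmetric channel (BSC) with error probability p:
Capacity C = 1 - H(p) bits per symbol

where H(p) = -p log₂(p) - (1-p) log₂(1-p) is the binary entropy function.

H(0.3969) = 0.9691 bits
C = 1 - 0.9691 = 0.0309 bits per symbol

This means we can reliably transmit up to 0.0309 bits of information per channel use.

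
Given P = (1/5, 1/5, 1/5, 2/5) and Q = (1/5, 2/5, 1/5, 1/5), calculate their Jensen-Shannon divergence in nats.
0.0340 nats

Jensen-Shannon divergence is:
JSD(P||Q) = 0.5 × D_KL(P||M) + 0.5 × D_KL(Q||M)
where M = 0.5 × (P + Q) is the mixture distribution.

M = 0.5 × (1/5, 1/5, 1/5, 2/5) + 0.5 × (1/5, 2/5, 1/5, 1/5) = (1/5, 3/10, 1/5, 3/10)

D_KL(P||M) = 0.0340 nats
D_KL(Q||M) = 0.0340 nats

JSD(P||Q) = 0.5 × 0.0340 + 0.5 × 0.0340 = 0.0340 nats

Unlike KL divergence, JSD is symmetric and bounded: 0 ≤ JSD ≤ log(2).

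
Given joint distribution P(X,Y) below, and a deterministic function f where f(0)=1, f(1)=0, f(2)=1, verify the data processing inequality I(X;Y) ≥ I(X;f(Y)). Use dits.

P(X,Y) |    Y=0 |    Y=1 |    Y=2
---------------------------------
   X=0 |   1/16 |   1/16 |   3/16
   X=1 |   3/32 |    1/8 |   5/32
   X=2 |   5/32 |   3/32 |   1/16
I(X;Y) = 0.0275, I(X;f(Y)) = 0.0035, inequality holds: 0.0275 ≥ 0.0035

Data Processing Inequality: For any Markov chain X → Y → Z, we have I(X;Y) ≥ I(X;Z).

Here Z = f(Y) is a deterministic function of Y, forming X → Y → Z.

Original I(X;Y) = 0.0275 dits

After applying f:
P(X,Z) where Z=f(Y):
- P(X,Z=0) = P(X,Y=1)
- P(X,Z=1) = P(X,Y=0) + P(X,Y=2)

I(X;Z) = I(X;f(Y)) = 0.0035 dits

Verification: 0.0275 ≥ 0.0035 ✓

Information cannot be created by processing; the function f can only lose information about X.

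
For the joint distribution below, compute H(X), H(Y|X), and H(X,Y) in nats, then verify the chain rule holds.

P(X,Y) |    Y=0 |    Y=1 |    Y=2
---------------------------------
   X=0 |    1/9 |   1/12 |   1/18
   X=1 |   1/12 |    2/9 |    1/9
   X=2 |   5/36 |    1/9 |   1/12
H(X,Y) = 2.1226, H(X) = 1.0776, H(Y|X) = 1.0451 (all in nats)

Chain rule: H(X,Y) = H(X) + H(Y|X)

Left side — joint entropy directly:
H(X,Y) = -Σ p(x,y) log p(x,y) = 2.1226 nats

Right side — compute H(Y|X) from the conditional distributions:
P(X) = (1/4, 5/12, 1/3), so H(X) = 1.0776 nats
H(Y|X) = Σ_x P(X=x) · H(Y|X=x):
  P(Y|X=0) = (4/9, 1/3, 2/9), H(Y|X=0) = 1.0609, weight P(X=0) = 1/4
  P(Y|X=1) = (1/5, 8/15, 4/15), H(Y|X=1) = 1.0096, weight P(X=1) = 5/12
  P(Y|X=2) = (5/12, 1/3, 1/4), H(Y|X=2) = 1.0776, weight P(X=2) = 1/3
H(Y|X) = 1.0451 nats

H(X) + H(Y|X) = 1.0776 + 1.0451 = 2.1226 nats

Both sides equal 2.1226 nats. ✓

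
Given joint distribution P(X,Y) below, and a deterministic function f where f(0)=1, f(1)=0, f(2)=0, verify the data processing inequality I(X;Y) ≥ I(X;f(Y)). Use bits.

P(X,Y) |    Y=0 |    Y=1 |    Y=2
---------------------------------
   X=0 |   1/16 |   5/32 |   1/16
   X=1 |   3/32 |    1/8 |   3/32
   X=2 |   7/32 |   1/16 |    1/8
I(X;Y) = 0.1036, I(X;f(Y)) = 0.0596, inequality holds: 0.1036 ≥ 0.0596

Data Processing Inequality: For any Markov chain X → Y → Z, we have I(X;Y) ≥ I(X;Z).

Here Z = f(Y) is a deterministic function of Y, forming X → Y → Z.

Original I(X;Y) = 0.1036 bits

After applying f:
P(X,Z) where Z=f(Y):
- P(X,Z=0) = P(X,Y=1) + P(X,Y=2)
- P(X,Z=1) = P(X,Y=0)

I(X;Z) = I(X;f(Y)) = 0.0596 bits

Verification: 0.1036 ≥ 0.0596 ✓

Information cannot be created by processing; the function f can only lose information about X.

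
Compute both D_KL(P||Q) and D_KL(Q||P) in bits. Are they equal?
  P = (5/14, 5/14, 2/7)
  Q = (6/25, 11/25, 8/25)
D_KL(P||Q) = 0.0506, D_KL(Q||P) = 0.0471

KL divergence is not symmetric: D_KL(P||Q) ≠ D_KL(Q||P) in general.

D_KL(P||Q) = 0.0506 bits
D_KL(Q||P) = 0.0471 bits

No, they are not equal!

This asymmetry is why KL divergence is not a true distance metric.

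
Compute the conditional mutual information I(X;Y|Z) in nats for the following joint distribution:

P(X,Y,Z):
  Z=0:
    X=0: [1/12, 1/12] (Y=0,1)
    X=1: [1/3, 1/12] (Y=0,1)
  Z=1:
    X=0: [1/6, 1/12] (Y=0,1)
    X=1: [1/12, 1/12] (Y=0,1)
0.0307 nats

Conditional mutual information: I(X;Y|Z) = H(X|Z) + H(Y|Z) - H(X,Y|Z)

H(Z) = 0.6792
H(X,Z) = 1.3086 → H(X|Z) = 0.6294
H(Y,Z) = 1.3086 → H(Y|Z) = 0.6294
H(X,Y,Z) = 1.9073 → H(X,Y|Z) = 1.2281

I(X;Y|Z) = 0.6294 + 0.6294 - 1.2281 = 0.0307 nats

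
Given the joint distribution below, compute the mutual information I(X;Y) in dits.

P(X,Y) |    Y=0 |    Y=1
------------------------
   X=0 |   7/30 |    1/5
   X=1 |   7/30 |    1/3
0.0034 dits

Mutual information: I(X;Y) = H(X) + H(Y) - H(X,Y)

Marginals:
P(X) = (13/30, 17/30), H(X) = 0.2972 dits
P(Y) = (7/15, 8/15), H(Y) = 0.3001 dits

Joint entropy: H(X,Y) = 0.5938 dits

I(X;Y) = 0.2972 + 0.3001 - 0.5938 = 0.0034 dits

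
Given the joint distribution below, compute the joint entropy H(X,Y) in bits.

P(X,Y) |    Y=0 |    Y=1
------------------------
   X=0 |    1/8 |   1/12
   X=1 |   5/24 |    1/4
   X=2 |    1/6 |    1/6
2.5069 bits

Joint entropy is H(X,Y) = -Σ_{x,y} p(x,y) log p(x,y).

Summing over all non-zero entries:
H(X,Y) = -[1/8·log_2(1/8) + 1/12·log_2(1/12) + 5/24·log_2(5/24) + 1/4·log_2(1/4) + 1/6·log_2(1/6) + 1/6·log_2(1/6)]
H(X,Y) = 2.5069 bits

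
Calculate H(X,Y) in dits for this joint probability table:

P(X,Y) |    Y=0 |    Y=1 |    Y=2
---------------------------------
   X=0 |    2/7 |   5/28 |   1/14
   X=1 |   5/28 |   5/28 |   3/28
0.7421 dits

Joint entropy is H(X,Y) = -Σ_{x,y} p(x,y) log p(x,y).

Summing over all non-zero entries:
H(X,Y) = -[2/7·log_10(2/7) + 5/28·log_10(5/28) + 1/14·log_10(1/14) + 5/28·log_10(5/28) + 5/28·log_10(5/28) + 3/28·log_10(3/28)]
H(X,Y) = 0.7421 dits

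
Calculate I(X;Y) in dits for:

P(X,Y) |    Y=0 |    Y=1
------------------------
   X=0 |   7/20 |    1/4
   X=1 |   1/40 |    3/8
0.0697 dits

Mutual information: I(X;Y) = H(X) + H(Y) - H(X,Y)

Marginals:
P(X) = (3/5, 2/5), H(X) = 0.2923 dits
P(Y) = (3/8, 5/8), H(Y) = 0.2873 dits

Joint entropy: H(X,Y) = 0.5099 dits

I(X;Y) = 0.2923 + 0.2873 - 0.5099 = 0.0697 dits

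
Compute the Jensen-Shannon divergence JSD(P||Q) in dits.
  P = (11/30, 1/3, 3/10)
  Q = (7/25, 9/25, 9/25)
0.0020 dits

Jensen-Shannon divergence is:
JSD(P||Q) = 0.5 × D_KL(P||M) + 0.5 × D_KL(Q||M)
where M = 0.5 × (P + Q) is the mixture distribution.

M = 0.5 × (11/30, 1/3, 3/10) + 0.5 × (7/25, 9/25, 9/25) = (0.323333, 0.346667, 0.33)

D_KL(P||M) = 0.0019 dits
D_KL(Q||M) = 0.0020 dits

JSD(P||Q) = 0.5 × 0.0019 + 0.5 × 0.0020 = 0.0020 dits

Unlike KL divergence, JSD is symmetric and bounded: 0 ≤ JSD ≤ log(2).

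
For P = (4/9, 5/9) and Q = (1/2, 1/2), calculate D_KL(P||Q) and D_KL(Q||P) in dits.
D_KL(P||Q) = 0.0027, D_KL(Q||P) = 0.0027

KL divergence is not symmetric: D_KL(P||Q) ≠ D_KL(Q||P) in general.

D_KL(P||Q) = 0.0027 dits
D_KL(Q||P) = 0.0027 dits

In this case they happen to be equal (to 4 decimal places).

This asymmetry is why KL divergence is not a true distance metric.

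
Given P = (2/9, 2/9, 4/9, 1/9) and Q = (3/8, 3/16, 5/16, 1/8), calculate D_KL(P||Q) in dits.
0.0282 dits

KL divergence: D_KL(P||Q) = Σ p(x) log(p(x)/q(x))

Computing term by term:
  x=0: 2/9 × log_10[(2/9)/(3/8)] = 2/9 × -0.2272 = -0.0505
  x=1: 2/9 × log_10[(2/9)/(3/16)] = 2/9 × 0.0738 = 0.0164
  x=2: 4/9 × log_10[(4/9)/(5/16)] = 4/9 × 0.1530 = 0.0680
  x=3: 1/9 × log_10[(1/9)/(1/8)] = 1/9 × -0.0512 = -0.0057

D_KL(P||Q) = 0.0282 dits

Note: KL divergence is always non-negative and equals 0 iff P = Q.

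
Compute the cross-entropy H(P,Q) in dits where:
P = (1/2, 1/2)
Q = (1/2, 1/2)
0.3010 dits

Cross-entropy: H(P,Q) = -Σ p(x) log q(x)

Alternatively: H(P,Q) = H(P) + D_KL(P||Q)
H(P) = 0.3010 dits
D_KL(P||Q) = 0.0000 dits

H(P,Q) = 0.3010 + 0.0000 = 0.3010 dits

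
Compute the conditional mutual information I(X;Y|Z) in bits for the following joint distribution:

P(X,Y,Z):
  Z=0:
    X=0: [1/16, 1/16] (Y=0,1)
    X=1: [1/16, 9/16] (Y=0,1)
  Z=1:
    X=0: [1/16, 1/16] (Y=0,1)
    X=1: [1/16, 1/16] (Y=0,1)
0.0694 bits

Conditional mutual information: I(X;Y|Z) = H(X|Z) + H(Y|Z) - H(X,Y|Z)

H(Z) = 0.8113
H(X,Z) = 1.5488 → H(X|Z) = 0.7375
H(Y,Z) = 1.5488 → H(Y|Z) = 0.7375
H(X,Y,Z) = 2.2169 → H(X,Y|Z) = 1.4056

I(X;Y|Z) = 0.7375 + 0.7375 - 1.4056 = 0.0694 bits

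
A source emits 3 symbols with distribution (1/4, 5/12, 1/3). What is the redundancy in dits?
0.0091 dits

Redundancy measures how far a source is from maximum entropy:
R = H_max - H(X)

Maximum entropy for 3 symbols: H_max = log_10(3) = 0.4771 dits
Actual entropy: H(X) = 0.4680 dits
Redundancy: R = 0.4771 - 0.4680 = 0.0091 dits

This redundancy represents potential for compression: the source could be compressed by 0.0091 dits per symbol.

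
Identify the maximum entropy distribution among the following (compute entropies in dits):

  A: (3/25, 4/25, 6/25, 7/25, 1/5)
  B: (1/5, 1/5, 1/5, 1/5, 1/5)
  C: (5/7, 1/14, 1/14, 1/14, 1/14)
B

For a discrete distribution over n outcomes, entropy is maximized by the uniform distribution.

Computing entropies:
H(A) = 0.6812 dits
H(B) = 0.6990 dits
H(C) = 0.4318 dits

The uniform distribution (where all probabilities equal 1/5) achieves the maximum entropy of log_10(5) = 0.6990 dits.

Distribution B has the highest entropy.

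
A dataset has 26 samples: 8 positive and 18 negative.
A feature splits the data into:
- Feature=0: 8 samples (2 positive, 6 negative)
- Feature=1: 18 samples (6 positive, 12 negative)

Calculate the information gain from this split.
0.0051 bits

Information Gain = H(Y) - H(Y|Feature)

Before split:
P(positive) = 8/26 = 0.3077
H(Y) = 0.8905 bits

After split:
Feature=0: H = 0.8113 bits (weight = 8/26)
Feature=1: H = 0.9183 bits (weight = 18/26)
H(Y|Feature) = (8/26)×0.8113 + (18/26)×0.9183 = 0.8854 bits

Information Gain = 0.8905 - 0.8854 = 0.0051 bits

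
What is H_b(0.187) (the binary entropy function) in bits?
0.6952 bits

The binary entropy function is:
H(p) = -p log(p) - (1-p) log(1-p)

H(0.187) = -0.187 × log_2(0.187) - 0.813 × log_2(0.813)
H(0.187) = 0.6952 bits

Note: Binary entropy is maximized at p=0.5 (H=1 bit) and minimized at p=0 or p=1 (H=0).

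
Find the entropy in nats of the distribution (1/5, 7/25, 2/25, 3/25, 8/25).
1.4994 nats

Shannon entropy is H(X) = -Σ p(x) log p(x).

For P = (1/5, 7/25, 2/25, 3/25, 8/25):
H = -1/5 × log_e(1/5) -7/25 × log_e(7/25) -2/25 × log_e(2/25) -3/25 × log_e(3/25) -8/25 × log_e(8/25)
H = 1.4994 nats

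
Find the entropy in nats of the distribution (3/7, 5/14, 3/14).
1.0609 nats

Shannon entropy is H(X) = -Σ p(x) log p(x).

For P = (3/7, 5/14, 3/14):
H = -3/7 × log_e(3/7) -5/14 × log_e(5/14) -3/14 × log_e(3/14)
H = 1.0609 nats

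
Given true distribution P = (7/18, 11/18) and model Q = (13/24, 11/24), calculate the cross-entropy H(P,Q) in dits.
0.3106 dits

Cross-entropy: H(P,Q) = -Σ p(x) log q(x)

Alternatively: H(P,Q) = H(P) + D_KL(P||Q)
H(P) = 0.2902 dits
D_KL(P||Q) = 0.0204 dits

H(P,Q) = 0.2902 + 0.0204 = 0.3106 dits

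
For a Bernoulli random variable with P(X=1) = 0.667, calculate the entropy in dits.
0.2763 dits

The binary entropy function is:
H(p) = -p log(p) - (1-p) log(1-p)

H(0.667) = -0.667 × log_10(0.667) - 0.333 × log_10(0.333)
H(0.667) = 0.2763 dits

Note: Binary entropy is maximized at p=0.5 (H=1 bit) and minimized at p=0 or p=1 (H=0).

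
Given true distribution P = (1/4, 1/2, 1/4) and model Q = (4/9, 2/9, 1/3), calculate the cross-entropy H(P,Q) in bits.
1.7737 bits

Cross-entropy: H(P,Q) = -Σ p(x) log q(x)

Alternatively: H(P,Q) = H(P) + D_KL(P||Q)
H(P) = 1.5000 bits
D_KL(P||Q) = 0.2737 bits

H(P,Q) = 1.5000 + 0.2737 = 1.7737 bits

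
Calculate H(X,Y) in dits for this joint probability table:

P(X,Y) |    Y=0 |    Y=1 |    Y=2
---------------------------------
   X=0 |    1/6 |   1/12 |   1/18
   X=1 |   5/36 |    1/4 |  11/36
0.7163 dits

Joint entropy is H(X,Y) = -Σ_{x,y} p(x,y) log p(x,y).

Summing over all non-zero entries:
H(X,Y) = -[1/6·log_10(1/6) + 1/12·log_10(1/12) + 1/18·log_10(1/18) + 5/36·log_10(5/36) + 1/4·log_10(1/4) + 11/36·log_10(11/36)]
H(X,Y) = 0.7163 dits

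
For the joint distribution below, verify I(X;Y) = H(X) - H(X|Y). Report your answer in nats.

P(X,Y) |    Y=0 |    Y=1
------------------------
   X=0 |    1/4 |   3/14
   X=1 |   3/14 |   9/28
I(X;Y) = 0.0096 nats

Mutual information has multiple equivalent forms:
- I(X;Y) = H(X) - H(X|Y)
- I(X;Y) = H(Y) - H(Y|X)
- I(X;Y) = H(X) + H(Y) - H(X,Y)

Computing all quantities:
H(X) = 0.6906, H(Y) = 0.6906, H(X,Y) = 1.3716
H(X|Y) = 0.6810, H(Y|X) = 0.6810

Verification:
H(X) - H(X|Y) = 0.6906 - 0.6810 = 0.0096
H(Y) - H(Y|X) = 0.6906 - 0.6810 = 0.0096
H(X) + H(Y) - H(X,Y) = 0.6906 + 0.6906 - 1.3716 = 0.0096

All forms give I(X;Y) = 0.0096 nats. ✓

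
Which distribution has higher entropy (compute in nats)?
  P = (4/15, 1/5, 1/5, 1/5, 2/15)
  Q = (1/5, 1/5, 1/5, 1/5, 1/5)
Q

Computing entropies in nats:
H(P) = 1.5868
H(Q) = 1.6094

Distribution Q has higher entropy.

Intuition: The distribution closer to uniform (more spread out) has higher entropy.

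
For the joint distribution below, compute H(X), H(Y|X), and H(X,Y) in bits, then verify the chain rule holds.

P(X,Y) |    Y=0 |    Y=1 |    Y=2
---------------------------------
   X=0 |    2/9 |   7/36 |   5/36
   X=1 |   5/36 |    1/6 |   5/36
H(X,Y) = 2.5591, H(X) = 0.9911, H(Y|X) = 1.5680 (all in bits)

Chain rule: H(X,Y) = H(X) + H(Y|X)

Left side — joint entropy directly:
H(X,Y) = -Σ p(x,y) log p(x,y) = 2.5591 bits

Right side — compute H(Y|X) from the conditional distributions:
P(X) = (5/9, 4/9), so H(X) = 0.9911 bits
H(Y|X) = Σ_x P(X=x) · H(Y|X=x):
  P(Y|X=0) = (2/5, 7/20, 1/4), H(Y|X=0) = 1.5589, weight P(X=0) = 5/9
  P(Y|X=1) = (5/16, 3/8, 5/16), H(Y|X=1) = 1.5794, weight P(X=1) = 4/9
H(Y|X) = 1.5680 bits

H(X) + H(Y|X) = 0.9911 + 1.5680 = 2.5591 bits

Both sides equal 2.5591 bits. ✓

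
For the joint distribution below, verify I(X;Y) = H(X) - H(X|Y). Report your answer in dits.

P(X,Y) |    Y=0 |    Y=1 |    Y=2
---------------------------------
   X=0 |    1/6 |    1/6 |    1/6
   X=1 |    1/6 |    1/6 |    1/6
I(X;Y) = 0.0000 dits

Mutual information has multiple equivalent forms:
- I(X;Y) = H(X) - H(X|Y)
- I(X;Y) = H(Y) - H(Y|X)
- I(X;Y) = H(X) + H(Y) - H(X,Y)

Computing all quantities:
H(X) = 0.3010, H(Y) = 0.4771, H(X,Y) = 0.7782
H(X|Y) = 0.3010, H(Y|X) = 0.4771

Verification:
H(X) - H(X|Y) = 0.3010 - 0.3010 = 0.0000
H(Y) - H(Y|X) = 0.4771 - 0.4771 = 0.0000
H(X) + H(Y) - H(X,Y) = 0.3010 + 0.4771 - 0.7782 = 0.0000

All forms give I(X;Y) = 0.0000 dits. ✓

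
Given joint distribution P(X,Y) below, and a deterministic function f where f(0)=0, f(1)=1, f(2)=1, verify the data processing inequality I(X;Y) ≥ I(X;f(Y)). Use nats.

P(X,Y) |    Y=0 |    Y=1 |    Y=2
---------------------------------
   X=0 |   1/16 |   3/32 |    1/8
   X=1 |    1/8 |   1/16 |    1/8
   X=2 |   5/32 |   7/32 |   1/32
I(X;Y) = 0.0988, I(X;f(Y)) = 0.0135, inequality holds: 0.0988 ≥ 0.0135

Data Processing Inequality: For any Markov chain X → Y → Z, we have I(X;Y) ≥ I(X;Z).

Here Z = f(Y) is a deterministic function of Y, forming X → Y → Z.

Original I(X;Y) = 0.0988 nats

After applying f:
P(X,Z) where Z=f(Y):
- P(X,Z=0) = P(X,Y=0)
- P(X,Z=1) = P(X,Y=1) + P(X,Y=2)

I(X;Z) = I(X;f(Y)) = 0.0135 nats

Verification: 0.0988 ≥ 0.0135 ✓

Information cannot be created by processing; the function f can only lose information about X.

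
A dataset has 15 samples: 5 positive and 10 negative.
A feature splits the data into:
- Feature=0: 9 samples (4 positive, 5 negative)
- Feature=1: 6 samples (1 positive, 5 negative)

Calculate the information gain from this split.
0.0636 bits

Information Gain = H(Y) - H(Y|Feature)

Before split:
P(positive) = 5/15 = 0.3333
H(Y) = 0.9183 bits

After split:
Feature=0: H = 0.9911 bits (weight = 9/15)
Feature=1: H = 0.6500 bits (weight = 6/15)
H(Y|Feature) = (9/15)×0.9911 + (6/15)×0.6500 = 0.8547 bits

Information Gain = 0.9183 - 0.8547 = 0.0636 bits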